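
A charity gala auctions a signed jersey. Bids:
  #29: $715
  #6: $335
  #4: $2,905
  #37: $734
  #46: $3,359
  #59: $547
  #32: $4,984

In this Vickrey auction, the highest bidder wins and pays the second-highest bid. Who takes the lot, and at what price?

Vickrey auction: the highest bidder wins and pays the second-highest bid.
Bids ranked: 4,984 (#32) > 3,359 (#46) > 2,905 (#4) > 734 (#37) > 715 (#29) > 547 (#59) > …
Second-price: #32 pays #46's bid of $3,359.

#32 pays $3,359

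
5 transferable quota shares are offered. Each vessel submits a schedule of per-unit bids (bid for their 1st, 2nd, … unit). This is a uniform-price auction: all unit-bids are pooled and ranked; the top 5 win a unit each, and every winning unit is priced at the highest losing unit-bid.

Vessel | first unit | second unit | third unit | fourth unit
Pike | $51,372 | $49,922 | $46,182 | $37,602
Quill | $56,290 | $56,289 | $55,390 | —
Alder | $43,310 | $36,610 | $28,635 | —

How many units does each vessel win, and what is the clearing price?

Pike 2, Quill 3; clearing price $46,182

Merging the schedules and taking the best 5: 56,290 (Quill-1), 56,289 (Quill-2), 55,390 (Quill-3), 51,372 (Pike-1), 49,922 (Pike-2)
Highest rejected unit-bid = $46,182.
Allocation: Pike 2, Quill 3.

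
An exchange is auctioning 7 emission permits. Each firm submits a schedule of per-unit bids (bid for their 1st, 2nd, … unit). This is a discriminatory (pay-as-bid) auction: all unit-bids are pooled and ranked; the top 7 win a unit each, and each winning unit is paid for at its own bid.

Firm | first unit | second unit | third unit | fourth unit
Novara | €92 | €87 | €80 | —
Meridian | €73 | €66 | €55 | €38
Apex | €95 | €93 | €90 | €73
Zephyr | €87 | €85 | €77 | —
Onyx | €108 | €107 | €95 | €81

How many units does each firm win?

Pooled unit-bids ranked (top 7): 108 (Onyx-1), 107 (Onyx-2), 95 (Apex-1), 95 (Onyx-3), 93 (Apex-2), 92 (Novara-1), 90 (Apex-3)
Next rejected bid: €87 (not a price — pay-as-bid).
Allocation: Apex 3, Novara 1, Onyx 3.

Apex 3, Novara 1, Onyx 3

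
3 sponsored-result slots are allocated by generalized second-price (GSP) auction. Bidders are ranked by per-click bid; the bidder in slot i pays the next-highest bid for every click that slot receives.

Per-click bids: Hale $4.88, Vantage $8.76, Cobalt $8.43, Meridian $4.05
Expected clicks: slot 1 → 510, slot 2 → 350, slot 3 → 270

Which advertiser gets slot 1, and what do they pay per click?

Per-click bids in order: $8.76 (Vantage) > $8.43 (Cobalt) > $4.88 (Hale) > $4.05 (Meridian)
Slot 1 goes to the first-ranked bidder, Vantage, who pays the next bid down: $8.43/click.

Vantage; $8.43 per click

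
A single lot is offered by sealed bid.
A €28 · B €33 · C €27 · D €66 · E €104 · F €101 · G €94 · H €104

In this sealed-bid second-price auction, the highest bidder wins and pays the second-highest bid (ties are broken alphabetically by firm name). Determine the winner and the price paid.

E pays €104

Rule: the highest bidder wins and pays the second-highest bid.
Bids ranked: 104 (E) > 104 (H) > 101 (F) > 94 (G) > 66 (D) > 33 (B) > …
Tie at €104 → E wins by tie-break.
E is highest; pays the second-highest bid, €104.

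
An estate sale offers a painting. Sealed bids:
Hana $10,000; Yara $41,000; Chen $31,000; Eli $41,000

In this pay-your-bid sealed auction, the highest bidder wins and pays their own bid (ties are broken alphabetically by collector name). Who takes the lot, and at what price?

Eli pays $41,000

Rule: the highest bidder wins and pays their own bid.
Sorting bids: 41,000 (Eli) > 41,000 (Yara) > 31,000 (Chen) > 10,000 (Hana)
Tie at $41,000 → Eli wins by tie-break.
First-price: Eli pays what they bid, $41,000.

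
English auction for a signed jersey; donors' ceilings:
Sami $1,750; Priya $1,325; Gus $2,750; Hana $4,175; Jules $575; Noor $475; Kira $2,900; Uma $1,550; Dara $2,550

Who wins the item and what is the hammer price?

Hana wins at $2,900

Limits ranked: 4,175 (Hana) > 2,900 (Kira) > 2,750 (Gus) > 2,550 (Dara) > 1,750 (Sami) > 1,550 (Uma) > …
Once the price passes $2,900, only Hana is left; the hammer falls at Kira's limit of $2,900.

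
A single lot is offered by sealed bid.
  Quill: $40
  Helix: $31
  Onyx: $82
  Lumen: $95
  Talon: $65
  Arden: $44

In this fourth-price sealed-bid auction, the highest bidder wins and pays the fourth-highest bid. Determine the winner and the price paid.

Bids in order: 95 (Lumen) > 82 (Onyx) > 65 (Talon) > 44 (Arden) > 40 (Quill) > 31 (Helix)
Lumen wins; payment is bid #4 in the ranking = $44.

Lumen pays $44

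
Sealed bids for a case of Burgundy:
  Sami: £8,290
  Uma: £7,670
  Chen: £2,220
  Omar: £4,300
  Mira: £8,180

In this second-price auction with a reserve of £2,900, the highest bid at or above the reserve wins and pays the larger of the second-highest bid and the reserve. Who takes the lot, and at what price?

Bids in order: 8,290 (Sami) > 8,180 (Mira) > 7,670 (Uma) > 4,300 (Omar) > 2,220 (Chen)
Highest eligible bid: Sami at £8,290.
Second-highest bid £8,180 exceeds the reserve £2,900 → payment £8,180.

Sami pays £8,180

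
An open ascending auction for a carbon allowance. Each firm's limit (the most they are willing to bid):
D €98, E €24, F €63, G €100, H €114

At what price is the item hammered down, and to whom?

Open ascending-bid auction: the price rises until one bidder remains; the winner pays the price at which the last rival dropped out.
Limits in order: 114 (H) > 100 (G) > 98 (D) > 63 (F) > 24 (E)
G is the last rival to drop out, at €100; H remains and wins at that price.

H wins at €100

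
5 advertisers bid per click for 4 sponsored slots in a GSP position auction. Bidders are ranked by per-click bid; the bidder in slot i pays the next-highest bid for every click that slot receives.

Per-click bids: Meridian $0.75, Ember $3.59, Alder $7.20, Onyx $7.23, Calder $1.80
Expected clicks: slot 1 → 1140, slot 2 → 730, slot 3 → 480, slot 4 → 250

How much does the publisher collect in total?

Ranked by bid: $7.23 (Onyx) > $7.20 (Alder) > $3.59 (Ember) > $1.80 (Calder) > $0.75 (Meridian)
Slot 1: Onyx pays $7.20 × 1140 = $8208.00
Slot 2: Alder pays $3.59 × 730 = $2620.70
Slot 3: Ember pays $1.80 × 480 = $864.00
Slot 4: Calder pays $0.75 × 250 = $187.50
Total = $11880.20

Total revenue: $11880.20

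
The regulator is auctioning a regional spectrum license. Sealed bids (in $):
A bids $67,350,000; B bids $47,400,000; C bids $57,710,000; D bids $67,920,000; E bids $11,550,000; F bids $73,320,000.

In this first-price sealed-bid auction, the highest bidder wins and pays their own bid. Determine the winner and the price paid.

Bids in order: 73,320,000 (F) > 67,920,000 (D) > 67,350,000 (A) > 57,710,000 (C) > 47,400,000 (B) > 11,550,000 (E)
F is highest → pays own bid, $73,320,000.

F pays $73,320,000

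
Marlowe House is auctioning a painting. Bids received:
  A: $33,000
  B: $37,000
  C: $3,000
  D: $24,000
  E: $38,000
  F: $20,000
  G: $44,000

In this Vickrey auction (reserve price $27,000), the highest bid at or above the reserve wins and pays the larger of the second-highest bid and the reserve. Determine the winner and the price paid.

Bids in order: 44,000 (G) > 38,000 (E) > 37,000 (B) > 33,000 (A) > 24,000 (D) > 20,000 (F) > …
Highest eligible bid: G at $44,000.
max(second-highest $38,000, reserve $27,000) = $38,000; the reserve does not bind.

G pays $38,000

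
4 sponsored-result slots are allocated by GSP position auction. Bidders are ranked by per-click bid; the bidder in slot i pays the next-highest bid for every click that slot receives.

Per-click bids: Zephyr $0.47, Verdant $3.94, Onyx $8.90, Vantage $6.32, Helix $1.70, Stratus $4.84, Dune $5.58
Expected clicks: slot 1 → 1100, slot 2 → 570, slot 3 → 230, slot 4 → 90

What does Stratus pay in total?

Ranked by bid: $8.90 (Onyx) > $6.32 (Vantage) > $5.58 (Dune) > $4.84 (Stratus) > $3.94 (Verdant) > …
Stratus holds slot 4 → pays next bid $3.94 × 90 clicks = $354.60.

Stratus pays $354.60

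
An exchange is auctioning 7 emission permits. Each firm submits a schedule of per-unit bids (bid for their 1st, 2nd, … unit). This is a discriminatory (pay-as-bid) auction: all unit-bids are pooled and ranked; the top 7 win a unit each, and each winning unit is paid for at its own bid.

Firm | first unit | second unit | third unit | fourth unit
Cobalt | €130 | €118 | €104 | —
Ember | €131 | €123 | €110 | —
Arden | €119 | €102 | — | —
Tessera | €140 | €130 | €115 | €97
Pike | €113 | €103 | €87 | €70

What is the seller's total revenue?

Pooled unit-bids ranked (top 7): 140 (Tessera-1), 131 (Ember-1), 130 (Cobalt-1), 130 (Tessera-2), 123 (Ember-2), 119 (Arden-1), 118 (Cobalt-2)
Next rejected bid: €115 (not a price — pay-as-bid).
Each winning unit pays its own bid.
Revenue = 140 + 131 + 130 + 130 + 123 + 119 + 118 = €891.

Total revenue: €891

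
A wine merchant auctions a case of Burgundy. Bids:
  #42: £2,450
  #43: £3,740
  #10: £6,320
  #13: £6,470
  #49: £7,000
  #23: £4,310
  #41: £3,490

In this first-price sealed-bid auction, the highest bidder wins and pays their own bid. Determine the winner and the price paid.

#49 pays £7,000

First-price sealed-bid auction: the highest bidder wins and pays their own bid.
Bids ranked: 7,000 (#49) > 6,470 (#13) > 6,320 (#10) > 4,310 (#23) > 3,740 (#43) > 3,490 (#41) > …
First-price: #49 pays what they bid, £7,000.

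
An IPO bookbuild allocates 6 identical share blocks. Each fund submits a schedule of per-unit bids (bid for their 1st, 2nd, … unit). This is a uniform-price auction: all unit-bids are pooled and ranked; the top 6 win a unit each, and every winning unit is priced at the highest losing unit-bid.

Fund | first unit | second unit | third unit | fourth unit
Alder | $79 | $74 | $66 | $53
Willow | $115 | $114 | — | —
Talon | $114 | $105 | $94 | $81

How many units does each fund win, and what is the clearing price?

Talon 4, Willow 2; clearing price $79

Merging the schedules and taking the best 6: 115 (Willow-1), 114 (Willow-2), 114 (Talon-1), 105 (Talon-2), 94 (Talon-3), 81 (Talon-4)
The (k+1)-th unit-bid is $79.
Allocation: Talon 4, Willow 2.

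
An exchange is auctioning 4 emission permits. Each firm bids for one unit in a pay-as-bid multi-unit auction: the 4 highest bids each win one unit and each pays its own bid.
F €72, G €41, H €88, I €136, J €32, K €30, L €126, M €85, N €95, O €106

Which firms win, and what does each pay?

Sorting: 136 (I), 126 (L), 106 (O), 95 (N), 88 (H), 85 (M), …
Winners (4 units): I, L, O, N.
Each winner pays its own bid: I €136, L €126, O €106, N €95.

I €136, L €126, O €106, N €95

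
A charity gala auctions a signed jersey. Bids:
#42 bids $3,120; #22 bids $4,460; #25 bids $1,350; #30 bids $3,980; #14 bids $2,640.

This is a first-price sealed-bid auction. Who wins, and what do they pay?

#22 pays $4,460

First-price sealed-bid auction: the highest bidder wins and pays their own bid.
Bids ranked: 4,460 (#22) > 3,980 (#30) > 3,120 (#42) > 2,640 (#14) > 1,350 (#25)
#22 has the highest bid and pays exactly that: $4,460.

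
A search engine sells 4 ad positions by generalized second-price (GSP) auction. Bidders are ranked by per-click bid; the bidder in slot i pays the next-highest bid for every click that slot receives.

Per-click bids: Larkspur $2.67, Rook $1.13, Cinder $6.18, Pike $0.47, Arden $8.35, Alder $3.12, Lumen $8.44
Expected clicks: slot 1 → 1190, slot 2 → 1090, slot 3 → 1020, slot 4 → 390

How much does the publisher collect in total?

Per-click bids in order: $8.44 (Lumen) > $8.35 (Arden) > $6.18 (Cinder) > $3.12 (Alder) > $2.67 (Larkspur) > …
Slot 1: Lumen pays $8.35 × 1190 = $9936.50
Slot 2: Arden pays $6.18 × 1090 = $6736.20
Slot 3: Cinder pays $3.12 × 1020 = $3182.40
Slot 4: Alder pays $2.67 × 390 = $1041.30
Total = $20896.40

Total revenue: $20896.40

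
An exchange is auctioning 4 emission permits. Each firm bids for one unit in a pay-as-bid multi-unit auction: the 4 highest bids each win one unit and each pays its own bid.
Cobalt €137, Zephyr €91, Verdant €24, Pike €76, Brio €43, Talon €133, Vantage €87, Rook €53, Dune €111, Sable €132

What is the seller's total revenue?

Total revenue: €513

Ordering the bids: 137 (Cobalt), 133 (Talon), 132 (Sable), 111 (Dune), 91 (Zephyr), 87 (Vantage), …
The 4 highest are Cobalt, Talon, Sable, Dune.
Total revenue = 137 + 133 + 132 + 111 = €513.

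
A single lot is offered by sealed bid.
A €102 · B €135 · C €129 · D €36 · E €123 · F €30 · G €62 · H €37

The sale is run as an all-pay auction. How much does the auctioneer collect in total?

Rule: the highest bidder wins the item, but every bidder pays their own bid.
Sorting bids: 135 (B) > 129 (C) > 123 (E) > 102 (A) > 62 (G) > 37 (H) > …
B wins with the top bid; all bids are sunk regardless.
Every bidder forfeits their bid regardless of winning.
Revenue = 102 + 135 + 129 + 36 + 123 + 30 + 62 + 37 = €654.

Total revenue: €654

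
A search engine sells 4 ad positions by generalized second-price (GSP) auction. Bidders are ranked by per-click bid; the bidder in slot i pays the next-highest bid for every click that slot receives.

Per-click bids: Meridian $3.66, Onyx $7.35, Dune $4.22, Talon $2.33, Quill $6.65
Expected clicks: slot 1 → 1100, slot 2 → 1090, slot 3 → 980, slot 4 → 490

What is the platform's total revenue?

Per-click bids in order: $7.35 (Onyx) > $6.65 (Quill) > $4.22 (Dune) > $3.66 (Meridian) > $2.33 (Talon)
Slot 1: Onyx pays $6.65 × 1100 = $7315.00
Slot 2: Quill pays $4.22 × 1090 = $4599.80
Slot 3: Dune pays $3.66 × 980 = $3586.80
Slot 4: Meridian pays $2.33 × 490 = $1141.70
Total = $16643.30

Total revenue: $16643.30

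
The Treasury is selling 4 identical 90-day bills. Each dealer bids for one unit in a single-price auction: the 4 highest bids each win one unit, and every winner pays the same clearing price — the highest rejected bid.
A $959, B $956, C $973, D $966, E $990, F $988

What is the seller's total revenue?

Total revenue: $3,836

Sorting: 990 (E), 988 (F), 973 (C), 966 (D), 959 (A), 956 (B)
The 4 highest are E, F, C, D.
Clearing price = highest rejected bid = $959.
Total revenue = 4 × $959 = $3,836.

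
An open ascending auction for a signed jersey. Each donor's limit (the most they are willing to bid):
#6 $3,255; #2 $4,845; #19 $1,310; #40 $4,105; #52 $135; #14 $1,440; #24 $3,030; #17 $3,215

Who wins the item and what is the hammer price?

#2 wins at $4,105

Limits in order: 4,845 (#2) > 4,105 (#40) > 3,255 (#6) > 3,215 (#17) > 3,030 (#24) > 1,440 (#14) > …
#40 is the last rival to drop out, at $4,105; #2 remains and wins at that price.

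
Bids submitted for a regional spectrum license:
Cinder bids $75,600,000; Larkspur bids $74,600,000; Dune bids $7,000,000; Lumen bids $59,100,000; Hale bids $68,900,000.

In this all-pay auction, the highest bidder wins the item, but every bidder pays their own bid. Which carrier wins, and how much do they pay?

Cinder pays $75,600,000

Sorting bids: 75,600,000 (Cinder) > 74,600,000 (Larkspur) > 68,900,000 (Hale) > 59,100,000 (Lumen) > 7,000,000 (Dune)
Cinder wins with the top bid; all bids are sunk regardless.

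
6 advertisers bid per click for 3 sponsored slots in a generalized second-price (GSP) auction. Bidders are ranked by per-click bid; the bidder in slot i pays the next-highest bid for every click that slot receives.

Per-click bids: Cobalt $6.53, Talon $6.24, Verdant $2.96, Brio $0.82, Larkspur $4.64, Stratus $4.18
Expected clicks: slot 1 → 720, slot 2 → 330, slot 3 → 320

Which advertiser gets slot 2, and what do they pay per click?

Talon; $4.64 per click

Ranked by bid: $6.53 (Cobalt) > $6.24 (Talon) > $4.64 (Larkspur) > $4.18 (Stratus) > …
Slot 2 goes to the second-ranked bidder, Talon, who pays the next bid down: $4.64/click.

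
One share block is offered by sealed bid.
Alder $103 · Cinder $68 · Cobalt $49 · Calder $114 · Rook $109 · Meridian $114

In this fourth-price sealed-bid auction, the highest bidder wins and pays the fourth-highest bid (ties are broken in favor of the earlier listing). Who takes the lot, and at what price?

Calder pays $103

Sorting bids: 114 (Calder) > 114 (Meridian) > 109 (Rook) > 103 (Alder) > 68 (Cinder) > 49 (Cobalt)
Calder and Meridian tie at $114; tie-break gives it to Calder.
Calder is highest; pays the fourth-highest bid, $103.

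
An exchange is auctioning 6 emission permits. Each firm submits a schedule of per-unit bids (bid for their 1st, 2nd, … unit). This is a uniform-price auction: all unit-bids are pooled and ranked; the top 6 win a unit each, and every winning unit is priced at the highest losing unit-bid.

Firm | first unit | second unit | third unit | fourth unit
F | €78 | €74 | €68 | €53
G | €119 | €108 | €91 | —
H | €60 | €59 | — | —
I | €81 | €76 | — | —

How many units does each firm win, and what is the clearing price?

Merging the schedules and taking the best 6: 119 (G-1), 108 (G-2), 91 (G-3), 81 (I-1), 78 (F-1), 76 (I-2)
Highest rejected unit-bid = €74.
Allocation: F 1, G 3, I 2.

F 1, G 3, I 2; clearing price €74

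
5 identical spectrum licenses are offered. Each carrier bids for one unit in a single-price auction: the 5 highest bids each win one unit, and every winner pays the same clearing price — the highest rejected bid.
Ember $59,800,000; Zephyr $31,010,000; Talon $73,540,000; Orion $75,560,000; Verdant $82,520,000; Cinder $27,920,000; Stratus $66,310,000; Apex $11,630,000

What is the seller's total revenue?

Total revenue: $155,050,000

Bids ranked high→low: 82,520,000 (Verdant), 75,560,000 (Orion), 73,540,000 (Talon), 66,310,000 (Stratus), 59,800,000 (Ember), 31,010,000 (Zephyr), 27,920,000 (Cinder), …
Winners (5 units): Verdant, Orion, Talon, Stratus, Ember.
Highest unsuccessful bid: $31,010,000 → clearing price.
Total revenue = 5 × $31,010,000 = $155,050,000.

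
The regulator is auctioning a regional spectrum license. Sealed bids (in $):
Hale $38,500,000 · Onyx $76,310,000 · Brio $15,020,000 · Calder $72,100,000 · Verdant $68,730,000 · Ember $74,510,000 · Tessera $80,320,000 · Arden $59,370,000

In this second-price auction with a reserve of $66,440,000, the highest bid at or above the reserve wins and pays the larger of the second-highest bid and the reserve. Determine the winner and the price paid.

Tessera pays $76,310,000

Rule: the highest bid at or above the reserve wins and pays the larger of the second-highest bid and the reserve.
Bids ranked: 80,320,000 (Tessera) > 76,310,000 (Onyx) > 74,510,000 (Ember) > 72,100,000 (Calder) > 68,730,000 (Verdant) > 59,370,000 (Arden) > …
Highest eligible bid: Tessera at $80,320,000.
max(second-highest $76,310,000, reserve $66,440,000) = $76,310,000; the reserve does not bind.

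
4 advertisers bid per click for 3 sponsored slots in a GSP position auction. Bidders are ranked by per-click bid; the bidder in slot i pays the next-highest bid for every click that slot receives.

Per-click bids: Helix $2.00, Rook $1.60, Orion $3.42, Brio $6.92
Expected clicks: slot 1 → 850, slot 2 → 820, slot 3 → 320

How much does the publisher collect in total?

Sorting advertisers: $6.92 (Brio) > $3.42 (Orion) > $2.00 (Helix) > $1.60 (Rook)
Slot 1: Brio pays $3.42 × 850 = $2907.00
Slot 2: Orion pays $2.00 × 820 = $1640.00
Slot 3: Helix pays $1.60 × 320 = $512.00
Total = $5059.00

Total revenue: $5059.00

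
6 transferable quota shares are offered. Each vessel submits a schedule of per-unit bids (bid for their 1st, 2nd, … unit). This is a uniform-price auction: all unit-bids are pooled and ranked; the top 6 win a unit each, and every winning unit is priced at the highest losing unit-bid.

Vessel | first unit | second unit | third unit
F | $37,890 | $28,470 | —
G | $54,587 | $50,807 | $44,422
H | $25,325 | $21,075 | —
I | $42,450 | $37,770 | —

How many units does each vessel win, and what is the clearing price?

Pooled unit-bids ranked (top 6): 54,587 (G-1), 50,807 (G-2), 44,422 (G-3), 42,450 (I-1), 37,890 (F-1), 37,770 (I-2)
Highest rejected unit-bid = $28,470.
Allocation: F 1, G 3, I 2.

F 1, G 3, I 2; clearing price $28,470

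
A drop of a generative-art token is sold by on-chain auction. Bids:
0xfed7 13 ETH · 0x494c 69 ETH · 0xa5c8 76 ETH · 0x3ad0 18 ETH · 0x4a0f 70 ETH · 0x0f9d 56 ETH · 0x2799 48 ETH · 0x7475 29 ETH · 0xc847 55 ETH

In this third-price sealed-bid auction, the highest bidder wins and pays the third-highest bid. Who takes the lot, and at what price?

0xa5c8 pays 69 ETH

Bids ranked: 76 (0xa5c8) > 70 (0x4a0f) > 69 (0x494c) > 56 (0x0f9d) > 55 (0xc847) > 48 (0x2799) > …
0xa5c8 wins; payment is bid #3 in the ranking = 69 ETH.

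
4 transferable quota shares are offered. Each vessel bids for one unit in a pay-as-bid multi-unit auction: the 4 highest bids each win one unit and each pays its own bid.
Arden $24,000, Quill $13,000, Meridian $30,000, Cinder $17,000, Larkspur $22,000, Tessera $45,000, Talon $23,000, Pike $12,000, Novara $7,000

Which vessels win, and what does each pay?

Tessera $45,000, Meridian $30,000, Arden $24,000, Talon $23,000

Sorting: 45,000 (Tessera), 30,000 (Meridian), 24,000 (Arden), 23,000 (Talon), 22,000 (Larkspur), 17,000 (Cinder), …
Winners (4 units): Tessera, Meridian, Arden, Talon.
Each winner pays its own bid: Tessera $45,000, Meridian $30,000, Arden $24,000, Talon $23,000.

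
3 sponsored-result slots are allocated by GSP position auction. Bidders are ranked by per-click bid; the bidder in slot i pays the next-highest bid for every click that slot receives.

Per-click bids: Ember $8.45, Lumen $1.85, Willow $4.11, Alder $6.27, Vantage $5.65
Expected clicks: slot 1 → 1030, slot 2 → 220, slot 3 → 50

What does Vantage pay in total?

Vantage pays $205.50

Per-click bids in order: $8.45 (Ember) > $6.27 (Alder) > $5.65 (Vantage) > $4.11 (Willow) > …
Vantage holds slot 3 → pays next bid $4.11 × 50 clicks = $205.50.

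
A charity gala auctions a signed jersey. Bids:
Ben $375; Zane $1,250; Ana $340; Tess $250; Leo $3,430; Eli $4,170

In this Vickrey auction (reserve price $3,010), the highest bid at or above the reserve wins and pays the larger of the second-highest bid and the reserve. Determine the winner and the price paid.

Vickrey auction (reserve price $3,010): the highest bid at or above the reserve wins and pays the larger of the second-highest bid and the reserve.
Bids in order: 4,170 (Eli) > 3,430 (Leo) > 1,250 (Zane) > 375 (Ben) > 340 (Ana) > 250 (Tess)
Eli has the top bid at or above the reserve ($4,170).
Second-highest bid $3,430 exceeds the reserve $3,010 → payment $3,430.

Eli pays $3,430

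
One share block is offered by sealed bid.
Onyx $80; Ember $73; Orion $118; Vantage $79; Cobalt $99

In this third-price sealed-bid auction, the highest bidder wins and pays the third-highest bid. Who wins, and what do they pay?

Bids in order: 118 (Orion) > 99 (Cobalt) > 80 (Onyx) > 79 (Vantage) > 73 (Ember)
Orion wins; payment is bid #3 in the ranking = $80.

Orion pays $80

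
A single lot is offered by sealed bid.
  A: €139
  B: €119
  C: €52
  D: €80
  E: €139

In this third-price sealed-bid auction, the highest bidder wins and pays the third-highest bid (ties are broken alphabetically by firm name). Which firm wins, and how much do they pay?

A pays €119

Third-price sealed-bid auction: the highest bidder wins and pays the third-highest bid.
Sorting bids: 139 (A) > 139 (E) > 119 (B) > 80 (D) > 52 (C)
Tie at €139 → A wins by tie-break.
A wins; payment is bid #3 in the ranking = €119.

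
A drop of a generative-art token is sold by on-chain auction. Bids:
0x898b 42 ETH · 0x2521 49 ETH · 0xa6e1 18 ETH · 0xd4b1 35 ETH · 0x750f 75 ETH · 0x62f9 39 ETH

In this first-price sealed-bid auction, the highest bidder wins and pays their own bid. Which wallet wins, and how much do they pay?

Rule: the highest bidder wins and pays their own bid.
Bids ranked: 75 (0x750f) > 49 (0x2521) > 42 (0x898b) > 39 (0x62f9) > 35 (0xd4b1) > 18 (0xa6e1)
First-price: 0x750f pays what they bid, 75 ETH.

0x750f pays 75 ETH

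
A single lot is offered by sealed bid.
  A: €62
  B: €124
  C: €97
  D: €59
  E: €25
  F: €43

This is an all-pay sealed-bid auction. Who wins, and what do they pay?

Sorting bids: 124 (B) > 97 (C) > 62 (A) > 59 (D) > 43 (F) > 25 (E)
B is highest and takes the item; every bidder forfeits their bid.

B pays €124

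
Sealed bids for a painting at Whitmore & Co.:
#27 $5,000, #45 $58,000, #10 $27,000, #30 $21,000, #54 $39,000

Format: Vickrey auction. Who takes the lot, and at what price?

#45 pays $39,000

Sorting bids: 58,000 (#45) > 39,000 (#54) > 27,000 (#10) > 21,000 (#30) > 5,000 (#27)
#45 is highest; pays the second-highest bid, $39,000.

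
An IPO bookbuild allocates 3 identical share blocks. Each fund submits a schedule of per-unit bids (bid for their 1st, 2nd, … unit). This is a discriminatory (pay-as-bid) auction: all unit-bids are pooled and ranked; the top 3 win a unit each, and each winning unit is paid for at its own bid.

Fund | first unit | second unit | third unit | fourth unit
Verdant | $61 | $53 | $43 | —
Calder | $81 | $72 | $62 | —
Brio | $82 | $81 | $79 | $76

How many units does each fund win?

Brio 2, Calder 1

Pooled unit-bids ranked (top 3): 82 (Brio-1), 81 (Calder-1), 81 (Brio-2)
Next rejected bid: $79 (not a price — pay-as-bid).
Allocation: Brio 2, Calder 1.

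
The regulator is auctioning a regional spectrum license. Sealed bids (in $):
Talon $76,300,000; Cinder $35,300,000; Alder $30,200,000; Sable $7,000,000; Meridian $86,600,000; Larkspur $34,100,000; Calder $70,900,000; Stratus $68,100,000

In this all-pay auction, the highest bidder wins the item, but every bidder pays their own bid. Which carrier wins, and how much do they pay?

Meridian pays $86,600,000

Rule: the highest bidder wins the item, but every bidder pays their own bid.
Sorting bids: 86,600,000 (Meridian) > 76,300,000 (Talon) > 70,900,000 (Calder) > 68,100,000 (Stratus) > 35,300,000 (Cinder) > 34,100,000 (Larkspur) > …
Meridian is highest and takes the item; every bidder forfeits their bid.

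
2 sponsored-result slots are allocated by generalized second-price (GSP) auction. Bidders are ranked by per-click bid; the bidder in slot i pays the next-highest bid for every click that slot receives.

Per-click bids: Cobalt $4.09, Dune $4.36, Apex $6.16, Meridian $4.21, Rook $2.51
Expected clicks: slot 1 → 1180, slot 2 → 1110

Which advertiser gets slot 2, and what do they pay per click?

Per-click bids in order: $6.16 (Apex) > $4.36 (Dune) > $4.21 (Meridian) > …
Slot 2 goes to the second-ranked bidder, Dune, who pays the next bid down: $4.21/click.

Dune; $4.21 per click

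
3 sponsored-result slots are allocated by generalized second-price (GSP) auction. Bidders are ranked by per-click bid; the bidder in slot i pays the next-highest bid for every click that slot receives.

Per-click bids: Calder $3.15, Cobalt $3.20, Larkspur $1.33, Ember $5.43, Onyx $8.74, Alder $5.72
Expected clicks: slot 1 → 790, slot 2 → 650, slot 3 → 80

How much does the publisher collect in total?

Ranked by bid: $8.74 (Onyx) > $5.72 (Alder) > $5.43 (Ember) > $3.20 (Cobalt) > …
Slot 1: Onyx pays $5.72 × 790 = $4518.80
Slot 2: Alder pays $5.43 × 650 = $3529.50
Slot 3: Ember pays $3.20 × 80 = $256.00
Total = $8304.30

Total revenue: $8304.30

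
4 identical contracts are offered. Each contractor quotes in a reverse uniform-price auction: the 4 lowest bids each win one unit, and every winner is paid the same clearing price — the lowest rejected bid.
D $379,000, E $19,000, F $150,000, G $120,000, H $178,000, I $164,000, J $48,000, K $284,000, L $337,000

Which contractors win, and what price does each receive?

Bids ranked low→high: 19,000 (E), 48,000 (J), 120,000 (G), 150,000 (F), 164,000 (I), 178,000 (H), …
The 4 lowest are E, J, G, F.
Clearing price = lowest rejected bid = $164,000.

E, J, G, F; each is paid $164,000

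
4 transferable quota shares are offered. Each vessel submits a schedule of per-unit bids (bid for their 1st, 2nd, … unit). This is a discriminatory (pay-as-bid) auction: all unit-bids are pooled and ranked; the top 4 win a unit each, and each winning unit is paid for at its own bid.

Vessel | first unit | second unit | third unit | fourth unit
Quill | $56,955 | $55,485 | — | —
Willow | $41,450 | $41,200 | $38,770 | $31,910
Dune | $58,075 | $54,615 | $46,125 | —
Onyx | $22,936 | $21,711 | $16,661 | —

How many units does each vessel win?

Dune 2, Quill 2

Merging the schedules and taking the best 4: 58,075 (Dune-1), 56,955 (Quill-1), 55,485 (Quill-2), 54,615 (Dune-2)
Next rejected bid: $46,125 (not a price — pay-as-bid).
Allocation: Dune 2, Quill 2.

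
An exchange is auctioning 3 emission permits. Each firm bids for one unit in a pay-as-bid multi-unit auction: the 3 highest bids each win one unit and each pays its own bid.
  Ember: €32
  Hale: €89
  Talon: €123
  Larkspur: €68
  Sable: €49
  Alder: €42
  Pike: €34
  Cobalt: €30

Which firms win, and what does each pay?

Bids ranked high→low: 123 (Talon), 89 (Hale), 68 (Larkspur), 49 (Sable), 42 (Alder), …
Top 3: Talon, Hale, Larkspur.
Each winner pays its own bid: Talon €123, Hale €89, Larkspur €68.

Talon €123, Hale €89, Larkspur €68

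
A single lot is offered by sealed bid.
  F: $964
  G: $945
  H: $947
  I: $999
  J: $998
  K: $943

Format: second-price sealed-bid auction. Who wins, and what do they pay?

Sorting bids: 999 (I) > 998 (J) > 964 (F) > 947 (H) > 945 (G) > 943 (K)
I is highest; pays the second-highest bid, $998.

I pays $998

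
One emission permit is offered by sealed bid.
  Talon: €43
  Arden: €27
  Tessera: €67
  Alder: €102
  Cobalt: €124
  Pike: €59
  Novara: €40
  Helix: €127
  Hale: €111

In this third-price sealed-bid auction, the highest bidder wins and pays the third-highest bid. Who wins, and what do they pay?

Helix pays €111

Sorting bids: 127 (Helix) > 124 (Cobalt) > 111 (Hale) > 102 (Alder) > 67 (Tessera) > 59 (Pike) > …
Helix wins; payment is bid #3 in the ranking = €111.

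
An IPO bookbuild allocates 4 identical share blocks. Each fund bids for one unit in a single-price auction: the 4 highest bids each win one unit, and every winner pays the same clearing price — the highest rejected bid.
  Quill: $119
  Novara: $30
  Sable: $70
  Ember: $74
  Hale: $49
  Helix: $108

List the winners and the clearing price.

Bids ranked high→low: 119 (Quill), 108 (Helix), 74 (Ember), 70 (Sable), 49 (Hale), 30 (Novara)
Top 4: Quill, Helix, Ember, Sable.
Clearing price = highest rejected bid = $49.

Quill, Helix, Ember, Sable; each pays $49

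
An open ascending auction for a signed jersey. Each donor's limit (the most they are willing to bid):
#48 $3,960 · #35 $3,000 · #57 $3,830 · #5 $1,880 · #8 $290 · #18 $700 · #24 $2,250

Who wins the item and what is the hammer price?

#48 wins at $3,830

Sorting limits: 3,960 (#48) > 3,830 (#57) > 3,000 (#35) > 2,250 (#24) > 1,880 (#5) > 700 (#18) > …
Bidding ends when #57 exits at $3,830; #48 takes it.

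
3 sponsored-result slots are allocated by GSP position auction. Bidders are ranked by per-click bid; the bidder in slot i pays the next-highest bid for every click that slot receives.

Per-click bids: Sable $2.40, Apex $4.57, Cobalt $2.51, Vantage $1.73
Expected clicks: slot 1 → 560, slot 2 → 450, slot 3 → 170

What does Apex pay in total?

Sorting advertisers: $4.57 (Apex) > $2.51 (Cobalt) > $2.40 (Sable) > $1.73 (Vantage)
Apex holds slot 1 → pays next bid $2.51 × 560 clicks = $1405.60.

Apex pays $1405.60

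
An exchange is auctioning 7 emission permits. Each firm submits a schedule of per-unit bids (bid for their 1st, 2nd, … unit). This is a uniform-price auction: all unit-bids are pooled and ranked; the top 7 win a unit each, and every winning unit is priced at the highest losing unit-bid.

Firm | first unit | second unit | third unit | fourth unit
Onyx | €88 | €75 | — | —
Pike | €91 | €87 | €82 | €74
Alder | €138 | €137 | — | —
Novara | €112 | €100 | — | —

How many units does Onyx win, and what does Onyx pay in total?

Onyx: 1 unit, pays €82

All unit-bids, highest first — top 7: 138 (Alder-1), 137 (Alder-2), 112 (Novara-1), 100 (Novara-2), 91 (Pike-1), 88 (Onyx-1), 87 (Pike-2)
First bid not allocated: €82.
Onyx wins 1 unit(s) at €82 each.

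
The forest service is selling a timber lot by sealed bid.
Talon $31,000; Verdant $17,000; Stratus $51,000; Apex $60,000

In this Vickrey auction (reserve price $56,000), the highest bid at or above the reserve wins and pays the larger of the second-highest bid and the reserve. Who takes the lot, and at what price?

Apex pays $56,000

Bids in order: 60,000 (Apex) > 51,000 (Stratus) > 31,000 (Talon) > 17,000 (Verdant)
Apex has the top bid at or above the reserve ($60,000).
Second-highest bid $51,000 is below the reserve $56,000, so the reserve binds → payment $56,000.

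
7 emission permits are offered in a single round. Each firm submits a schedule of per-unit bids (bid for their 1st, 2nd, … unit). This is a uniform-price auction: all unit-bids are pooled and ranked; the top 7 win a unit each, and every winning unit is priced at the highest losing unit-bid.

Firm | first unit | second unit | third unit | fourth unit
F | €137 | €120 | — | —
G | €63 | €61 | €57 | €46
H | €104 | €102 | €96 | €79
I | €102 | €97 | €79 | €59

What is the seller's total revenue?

Merging the schedules and taking the best 7: 137 (F-1), 120 (F-2), 104 (H-1), 102 (H-2), 102 (I-1), 97 (I-2), 96 (H-3)
Highest rejected unit-bid = €79.
Allocation: F 2, H 3, I 2. Every unit priced at €79.
Revenue = 7 × 79 = €553.

Total revenue: €553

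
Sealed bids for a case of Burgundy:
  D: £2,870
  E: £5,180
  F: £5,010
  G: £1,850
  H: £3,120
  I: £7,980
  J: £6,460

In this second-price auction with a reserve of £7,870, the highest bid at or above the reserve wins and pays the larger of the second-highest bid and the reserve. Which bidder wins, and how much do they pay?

I pays £7,870

Rule: the highest bid at or above the reserve wins and pays the larger of the second-highest bid and the reserve.
Bids in order: 7,980 (I) > 6,460 (J) > 5,180 (E) > 5,010 (F) > 3,120 (H) > 2,870 (D) > …
I has the top bid at or above the reserve (£7,980).
max(second-highest £6,460, reserve £7,870) = £7,870.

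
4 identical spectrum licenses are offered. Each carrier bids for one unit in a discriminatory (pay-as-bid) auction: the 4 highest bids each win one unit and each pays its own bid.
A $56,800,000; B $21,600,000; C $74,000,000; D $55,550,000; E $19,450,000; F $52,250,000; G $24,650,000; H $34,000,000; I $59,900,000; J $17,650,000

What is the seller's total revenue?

Sorting: 74,000,000 (C), 59,900,000 (I), 56,800,000 (A), 55,550,000 (D), 52,250,000 (F), 34,000,000 (H), …
Winners (4 units): C, I, A, D.
Total revenue = 74,000,000 + 59,900,000 + 56,800,000 + 55,550,000 = $246,250,000.

Total revenue: $246,250,000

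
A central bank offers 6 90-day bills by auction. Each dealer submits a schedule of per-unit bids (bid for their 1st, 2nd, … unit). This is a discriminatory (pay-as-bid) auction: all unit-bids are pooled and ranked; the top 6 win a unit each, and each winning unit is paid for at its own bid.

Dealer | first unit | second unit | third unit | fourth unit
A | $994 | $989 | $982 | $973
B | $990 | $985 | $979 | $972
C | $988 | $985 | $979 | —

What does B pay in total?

B pays $1,975

All unit-bids, highest first — top 6: 994 (A-1), 990 (B-1), 989 (A-2), 988 (C-1), 985 (B-2), 985 (C-2)
Next rejected bid: $982 (not a price — pay-as-bid).
B's winning unit-bids: 990 + 985 = $1,975.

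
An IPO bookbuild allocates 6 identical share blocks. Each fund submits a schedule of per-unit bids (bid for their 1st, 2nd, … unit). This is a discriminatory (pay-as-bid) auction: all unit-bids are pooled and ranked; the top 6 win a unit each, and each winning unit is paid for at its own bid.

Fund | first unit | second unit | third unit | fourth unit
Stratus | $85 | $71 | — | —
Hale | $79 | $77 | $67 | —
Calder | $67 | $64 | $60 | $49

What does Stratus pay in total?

Pooled unit-bids ranked (top 6): 85 (Stratus-1), 79 (Hale-1), 77 (Hale-2), 71 (Stratus-2), 67 (Hale-3), 67 (Calder-1)
Next rejected bid: $64 (not a price — pay-as-bid).
Stratus's winning unit-bids: 85 + 71 = $156.

Stratus pays $156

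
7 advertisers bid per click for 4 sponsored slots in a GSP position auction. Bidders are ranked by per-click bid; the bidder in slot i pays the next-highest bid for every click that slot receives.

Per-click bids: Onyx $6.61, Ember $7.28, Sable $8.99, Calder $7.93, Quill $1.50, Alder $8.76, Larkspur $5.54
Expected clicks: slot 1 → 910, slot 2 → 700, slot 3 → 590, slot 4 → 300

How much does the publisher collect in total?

Total revenue: $19800.80

Ranked by bid: $8.99 (Sable) > $8.76 (Alder) > $7.93 (Calder) > $7.28 (Ember) > $6.61 (Onyx) > …
Slot 1: Sable pays $8.76 × 910 = $7971.60
Slot 2: Alder pays $7.93 × 700 = $5551.00
Slot 3: Calder pays $7.28 × 590 = $4295.20
Slot 4: Ember pays $6.61 × 300 = $1983.00
Total = $19800.80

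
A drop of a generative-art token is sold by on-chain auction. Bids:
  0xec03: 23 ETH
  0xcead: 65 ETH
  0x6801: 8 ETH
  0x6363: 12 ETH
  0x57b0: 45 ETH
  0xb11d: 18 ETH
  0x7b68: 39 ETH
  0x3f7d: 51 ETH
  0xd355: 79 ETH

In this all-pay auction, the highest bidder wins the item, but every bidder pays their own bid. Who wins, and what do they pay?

All-pay auction: the highest bidder wins the item, but every bidder pays their own bid.
Bids ranked: 79 (0xd355) > 65 (0xcead) > 51 (0x3f7d) > 45 (0x57b0) > 39 (0x7b68) > 23 (0xec03) > …
0xd355 is highest and takes the item; every bidder forfeits their bid.

0xd355 pays 79 ETH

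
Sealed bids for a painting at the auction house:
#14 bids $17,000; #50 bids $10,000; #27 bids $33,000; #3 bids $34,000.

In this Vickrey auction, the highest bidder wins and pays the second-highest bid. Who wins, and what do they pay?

#3 pays $33,000

Rule: the highest bidder wins and pays the second-highest bid.
Bids in order: 34,000 (#3) > 33,000 (#27) > 17,000 (#14) > 10,000 (#50)
#3 is highest; pays the second-highest bid, $33,000.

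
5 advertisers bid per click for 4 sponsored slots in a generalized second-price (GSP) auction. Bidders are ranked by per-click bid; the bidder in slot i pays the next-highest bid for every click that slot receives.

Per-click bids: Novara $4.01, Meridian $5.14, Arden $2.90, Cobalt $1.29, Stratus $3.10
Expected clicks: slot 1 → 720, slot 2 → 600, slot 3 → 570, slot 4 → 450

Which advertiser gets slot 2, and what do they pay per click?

Novara; $3.10 per click

Ranked by bid: $5.14 (Meridian) > $4.01 (Novara) > $3.10 (Stratus) > $2.90 (Arden) > $1.29 (Cobalt)
Slot 2 goes to the second-ranked bidder, Novara, who pays the next bid down: $3.10/click.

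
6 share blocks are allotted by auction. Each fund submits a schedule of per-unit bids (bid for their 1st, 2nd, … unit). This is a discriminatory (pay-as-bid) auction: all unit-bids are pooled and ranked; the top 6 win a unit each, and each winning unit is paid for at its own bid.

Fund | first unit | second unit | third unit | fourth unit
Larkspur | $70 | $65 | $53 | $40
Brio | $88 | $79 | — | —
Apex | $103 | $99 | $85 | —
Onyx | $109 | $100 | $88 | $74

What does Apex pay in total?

Apex pays $202

Pooled unit-bids ranked (top 6): 109 (Onyx-1), 103 (Apex-1), 100 (Onyx-2), 99 (Apex-2), 88 (Brio-1), 88 (Onyx-3)
Next rejected bid: $85 (not a price — pay-as-bid).
Apex's winning unit-bids: 103 + 99 = $202.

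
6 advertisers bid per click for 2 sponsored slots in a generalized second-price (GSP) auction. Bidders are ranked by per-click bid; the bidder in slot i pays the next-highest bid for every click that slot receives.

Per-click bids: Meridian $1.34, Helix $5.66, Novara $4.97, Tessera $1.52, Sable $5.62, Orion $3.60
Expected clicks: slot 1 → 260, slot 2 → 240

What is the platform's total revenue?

Ranked by bid: $5.66 (Helix) > $5.62 (Sable) > $4.97 (Novara) > …
Slot 1: Helix pays $5.62 × 260 = $1461.20
Slot 2: Sable pays $4.97 × 240 = $1192.80
Total = $2654.00

Total revenue: $2654.00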